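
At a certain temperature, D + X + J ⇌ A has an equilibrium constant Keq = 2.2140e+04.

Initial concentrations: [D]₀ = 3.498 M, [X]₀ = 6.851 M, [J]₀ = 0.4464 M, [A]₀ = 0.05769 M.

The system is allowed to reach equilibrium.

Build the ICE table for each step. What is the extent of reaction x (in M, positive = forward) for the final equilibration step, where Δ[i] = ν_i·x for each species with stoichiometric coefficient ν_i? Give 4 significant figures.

Q₀ = 0.005393 vs Keq = 2.2140e+04 ⇒ Q<K, forward
Step 1:
                  D         X         J         A
  init        3.498     6.851    0.4464   0.05769
  Δ         -0.4464   -0.4464   -0.4464    0.4464
  eq          3.052     6.405 1.1650e-06    0.5041
  solve Keq expr → x = 0.4464; check Q = 2.2140e+04

x = 0.4464 M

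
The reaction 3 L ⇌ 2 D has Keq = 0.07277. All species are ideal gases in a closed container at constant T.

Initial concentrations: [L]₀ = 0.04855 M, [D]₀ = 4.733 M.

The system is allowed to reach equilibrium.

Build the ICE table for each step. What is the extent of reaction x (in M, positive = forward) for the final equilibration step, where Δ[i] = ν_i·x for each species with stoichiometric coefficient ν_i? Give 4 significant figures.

Q₀ = 1.9575e+05 vs Keq = 0.07277 ⇒ Q>K, reverse
Step 1:
                    L           D
  Initial     0.04855       4.733
  Change        3.911      -2.607
  Equil          3.96       2.126
  solve Keq expr → x = -1.304; check Q = 0.07277

x = -1.304 M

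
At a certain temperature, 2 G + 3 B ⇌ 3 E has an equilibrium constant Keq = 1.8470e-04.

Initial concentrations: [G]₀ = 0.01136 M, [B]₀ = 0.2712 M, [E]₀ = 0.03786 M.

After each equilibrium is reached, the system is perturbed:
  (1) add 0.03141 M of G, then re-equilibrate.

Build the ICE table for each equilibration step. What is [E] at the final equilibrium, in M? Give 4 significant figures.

[E]_eq = 0.002851 M

Q₀ = 21.08 vs Keq = 1.8470e-04 ⇒ Q>K, reverse
Step 1:
                   G          B          E
  Initial    0.01136     0.2712    0.03786
  Change     0.02398    0.03598   -0.03598
  Equil      0.03534     0.3072   0.001884
  solve Keq expr → x = -0.01199; check Q = 1.8470e-04
Then add 0.03141 M of G.
Step 2:
                   G          B          E
  Initial    0.06675     0.3072   0.001884
  Change  -6.4473e-04 -9.6709e-04 9.6709e-04
  Equil      0.06611     0.3062   0.002851
  solve Keq expr → x = 3.2236e-04; check Q = 1.8470e-04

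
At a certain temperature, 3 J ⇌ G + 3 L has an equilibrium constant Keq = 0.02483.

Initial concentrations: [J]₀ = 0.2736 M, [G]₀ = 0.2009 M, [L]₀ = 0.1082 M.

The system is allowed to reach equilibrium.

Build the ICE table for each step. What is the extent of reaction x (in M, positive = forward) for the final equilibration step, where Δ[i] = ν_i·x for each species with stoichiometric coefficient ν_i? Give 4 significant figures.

Q₀ = 0.01243 vs Keq = 0.02483 ⇒ Q<K, forward
Step 1:
                   J          G          L
  Initial     0.2736     0.2009     0.1082
  Change    -0.01792   0.005974    0.01792
  Equil       0.2557     0.2069     0.1261
  solve Keq expr → x = 0.005974; check Q = 0.02483

x = 0.005974 M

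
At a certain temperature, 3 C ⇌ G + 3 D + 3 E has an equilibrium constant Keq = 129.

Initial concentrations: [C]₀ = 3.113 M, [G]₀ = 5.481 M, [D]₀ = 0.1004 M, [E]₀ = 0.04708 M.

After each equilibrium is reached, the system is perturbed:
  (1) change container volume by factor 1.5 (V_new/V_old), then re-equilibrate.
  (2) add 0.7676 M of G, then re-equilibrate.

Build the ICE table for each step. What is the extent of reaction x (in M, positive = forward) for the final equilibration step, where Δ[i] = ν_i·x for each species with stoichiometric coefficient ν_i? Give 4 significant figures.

x = -0.006594 M

Q₀ = 1.9188e-08 vs Keq = 129 ⇒ Q<K, forward
Step 1:
                   C          G          D          E
  I            3.113      5.481     0.1004    0.04708
  C           -1.819     0.6063      1.819      1.819
  E            1.294      6.087      1.919      1.866
  solve Keq expr → x = 0.6063; check Q = 129
Then change container volume by factor 1.5 (V_new/V_old).
Step 2:
                   C          G          D          E
  I           0.8628      4.058       1.28      1.244
  C          -0.1921    0.06404     0.1921     0.1921
  E           0.6706      4.122      1.472      1.436
  solve Keq expr → x = 0.06404; check Q = 129
Then add 0.7676 M of G.
Step 3:
                   C          G          D          E
  I           0.6706       4.89      1.472      1.436
  C          0.01978  -0.006594   -0.01978   -0.01978
  E           0.6904      4.883      1.452      1.416
  solve Keq expr → x = -0.006594; check Q = 129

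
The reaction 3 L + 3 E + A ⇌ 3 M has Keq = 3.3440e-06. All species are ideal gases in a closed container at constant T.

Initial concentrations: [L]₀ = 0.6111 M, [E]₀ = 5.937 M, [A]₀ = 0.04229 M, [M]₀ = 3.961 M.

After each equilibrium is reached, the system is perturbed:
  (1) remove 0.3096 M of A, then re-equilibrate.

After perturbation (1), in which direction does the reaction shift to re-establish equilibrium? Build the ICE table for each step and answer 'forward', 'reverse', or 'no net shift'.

Q₀ = 30.77 vs Keq = 3.3440e-06 ⇒ Q>K, reverse
Step 1:
                  L         E         A         M
  init       0.6111     5.937   0.04229     3.961
  Δ           3.376     3.376     1.125    -3.376
  eq          3.987     9.313     1.168    0.5848
  solve Keq expr → x = -1.125; check Q = 3.3440e-06
Then remove 0.3096 M of A.
Step 2:
                  L         E         A         M
  init        3.987     9.313    0.8581    0.5848
  Δ         0.04534   0.04534   0.01511  -0.04534
  eq          4.033     9.359    0.8732    0.5394
  solve Keq expr → x = -0.01511; check Q = 3.3440e-06

Direction: reverse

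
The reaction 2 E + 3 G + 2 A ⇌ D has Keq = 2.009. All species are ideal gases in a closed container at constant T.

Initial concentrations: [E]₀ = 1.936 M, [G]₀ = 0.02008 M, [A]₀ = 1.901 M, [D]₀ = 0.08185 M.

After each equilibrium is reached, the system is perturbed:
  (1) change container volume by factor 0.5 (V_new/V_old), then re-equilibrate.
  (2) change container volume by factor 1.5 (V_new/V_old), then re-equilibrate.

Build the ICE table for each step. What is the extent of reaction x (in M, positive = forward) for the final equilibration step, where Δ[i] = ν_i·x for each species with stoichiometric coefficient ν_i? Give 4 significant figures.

x = -0.01688 M

Q₀ = 746.4 vs Keq = 2.009 ⇒ Q>K, reverse
Step 1:
                    E           G           A           D
  I             1.936     0.02008       1.901     0.08185
  C           0.06453     0.09679     0.06453    -0.03226
  E             2.001      0.1169       1.966     0.04959
  solve Keq expr → x = -0.03226; check Q = 2.009
Then change container volume by factor 0.5 (V_new/V_old).
Step 2:
                    E           G           A           D
  I             4.001      0.2337       3.931     0.09917
  C            -0.109     -0.1636      -0.109     0.05452
  E             3.892     0.07019       3.822      0.1537
  solve Keq expr → x = 0.05452; check Q = 2.009
Then change container volume by factor 1.5 (V_new/V_old).
Step 3:
                    E           G           A           D
  I             2.595     0.04679       2.548      0.1025
  C           0.03376     0.05065     0.03376    -0.01688
  E             2.628     0.09744       2.582     0.08558
  solve Keq expr → x = -0.01688; check Q = 2.009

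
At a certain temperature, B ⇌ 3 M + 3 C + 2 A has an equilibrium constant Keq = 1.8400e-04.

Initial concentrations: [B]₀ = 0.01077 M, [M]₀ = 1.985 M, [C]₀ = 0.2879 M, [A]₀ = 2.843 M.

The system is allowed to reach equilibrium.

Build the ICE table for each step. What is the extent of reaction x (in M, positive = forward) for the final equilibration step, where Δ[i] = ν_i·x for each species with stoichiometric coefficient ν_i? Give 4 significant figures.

Q₀ = 140.1 vs Keq = 1.8400e-04 ⇒ Q>K, reverse
Step 1:
                  B         M         C         A
  I         0.01077     1.985    0.2879     2.843
  C         0.09324   -0.2797   -0.2797   -0.1865
  E           0.104     1.705  0.008178     2.657
  solve Keq expr → x = -0.09324; check Q = 1.8400e-04

x = -0.09324 M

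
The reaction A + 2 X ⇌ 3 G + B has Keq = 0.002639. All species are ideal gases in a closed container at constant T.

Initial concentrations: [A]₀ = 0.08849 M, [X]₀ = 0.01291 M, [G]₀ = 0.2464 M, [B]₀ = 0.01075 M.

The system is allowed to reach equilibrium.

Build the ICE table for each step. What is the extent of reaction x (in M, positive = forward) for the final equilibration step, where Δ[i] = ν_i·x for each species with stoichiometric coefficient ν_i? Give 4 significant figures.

x = -0.01072 M

Q₀ = 10.9 vs Keq = 0.002639 ⇒ Q>K, reverse
Step 1:
                  A         X         G         B
  I         0.08849   0.01291    0.2464   0.01075
  C         0.01072   0.02144  -0.03216  -0.01072
  E         0.09921   0.03435    0.2142 3.1408e-05
  solve Keq expr → x = -0.01072; check Q = 0.002639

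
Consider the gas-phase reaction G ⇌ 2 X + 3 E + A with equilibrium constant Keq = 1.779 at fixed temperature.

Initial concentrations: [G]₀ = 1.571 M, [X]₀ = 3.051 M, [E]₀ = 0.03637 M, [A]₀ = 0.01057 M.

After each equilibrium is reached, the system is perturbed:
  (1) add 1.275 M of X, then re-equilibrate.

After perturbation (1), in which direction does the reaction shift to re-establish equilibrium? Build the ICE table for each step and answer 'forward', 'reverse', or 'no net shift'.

Direction: reverse

Q₀ = 3.0131e-06 vs Keq = 1.779 ⇒ Q<K, forward
Step 1:
                  G         X         E         A
  init        1.571     3.051   0.03637   0.01057
  Δ         -0.2734    0.5467    0.8201    0.2734
  eq          1.298     3.598    0.8564    0.2839
  solve Keq expr → x = 0.2734; check Q = 1.779
Then add 1.275 M of X.
Step 2:
                  G         X         E         A
  init        1.298     4.873    0.8564    0.2839
  Δ         0.03654  -0.07309   -0.1096  -0.03654
  eq          1.334       4.8    0.7468    0.2474
  solve Keq expr → x = -0.03654; check Q = 1.779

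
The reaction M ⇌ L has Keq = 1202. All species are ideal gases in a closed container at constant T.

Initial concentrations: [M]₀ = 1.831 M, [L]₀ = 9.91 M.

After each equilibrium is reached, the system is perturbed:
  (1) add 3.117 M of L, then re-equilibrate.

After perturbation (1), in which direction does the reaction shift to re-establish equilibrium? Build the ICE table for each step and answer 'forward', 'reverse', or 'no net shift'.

Direction: reverse

Q₀ = 5.412 vs Keq = 1202 ⇒ Q<K, forward
Step 1:
                  M         L
  I           1.831      9.91
  C          -1.821     1.821
  E         0.00976     11.73
  solve Keq expr → x = 1.821; check Q = 1202
Then add 3.117 M of L.
Step 2:
                  M         L
  I         0.00976     14.85
  C        0.002591 -0.002591
  E         0.01235     14.85
  solve Keq expr → x = -0.002591; check Q = 1202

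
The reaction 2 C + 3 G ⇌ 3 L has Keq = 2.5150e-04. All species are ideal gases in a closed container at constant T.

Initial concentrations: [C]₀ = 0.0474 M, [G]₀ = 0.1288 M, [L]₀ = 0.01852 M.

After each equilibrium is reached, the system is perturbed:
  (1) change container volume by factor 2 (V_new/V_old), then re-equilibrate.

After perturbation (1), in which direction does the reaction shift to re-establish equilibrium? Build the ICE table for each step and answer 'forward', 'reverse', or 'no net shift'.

Direction: reverse

Q₀ = 1.323 vs Keq = 2.5150e-04 ⇒ Q>K, reverse
Step 1:
                    C           G           L
  I            0.0474      0.1288     0.01852
  C           0.01142     0.01713    -0.01713
  E           0.05882      0.1459    0.001393
  solve Keq expr → x = -0.005709; check Q = 2.5150e-04
Then change container volume by factor 2 (V_new/V_old).
Step 2:
                    C           G           L
  I           0.02941     0.07296  6.9656e-04
  C        1.6969e-04  2.5453e-04 -2.5453e-04
  E           0.02958     0.07322  4.4203e-04
  solve Keq expr → x = -8.4844e-05; check Q = 2.5150e-04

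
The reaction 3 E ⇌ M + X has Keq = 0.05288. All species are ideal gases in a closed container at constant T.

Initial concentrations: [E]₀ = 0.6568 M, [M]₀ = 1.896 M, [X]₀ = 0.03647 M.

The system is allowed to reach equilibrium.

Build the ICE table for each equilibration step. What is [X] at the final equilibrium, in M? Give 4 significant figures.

[X]_eq = 0.01113 M

Q₀ = 0.244 vs Keq = 0.05288 ⇒ Q>K, reverse
Step 1:
                  E         M         X
  I          0.6568     1.896   0.03647
  C         0.07603  -0.02534  -0.02534
  E          0.7328     1.871   0.01113
  solve Keq expr → x = -0.02534; check Q = 0.05288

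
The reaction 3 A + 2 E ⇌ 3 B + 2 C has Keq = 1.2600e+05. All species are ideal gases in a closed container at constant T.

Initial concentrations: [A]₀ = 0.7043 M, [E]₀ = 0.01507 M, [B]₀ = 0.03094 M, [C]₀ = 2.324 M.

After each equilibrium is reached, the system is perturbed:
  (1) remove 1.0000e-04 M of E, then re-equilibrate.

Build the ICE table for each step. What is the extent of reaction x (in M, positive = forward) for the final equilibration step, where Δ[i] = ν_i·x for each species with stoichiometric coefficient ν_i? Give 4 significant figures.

x = -4.9672e-05 M

Q₀ = 2.016 vs Keq = 1.2600e+05 ⇒ Q<K, forward
Step 1:
                  A         E         B         C
  init       0.7043   0.01507   0.03094     2.324
  Δ        -0.02239  -0.01493   0.02239   0.01493
  eq         0.6819 1.4411e-04   0.05333     2.339
  solve Keq expr → x = 0.007463; check Q = 1.2600e+05
Then remove 1.0000e-04 M of E.
Step 2:
                  A         E         B         C
  init       0.6819 4.4106e-05   0.05333     2.339
  Δ       1.4901e-04 9.9343e-05 -1.4901e-04 -9.9343e-05
  eq         0.6821 1.4345e-04   0.05318     2.339
  solve Keq expr → x = -4.9672e-05; check Q = 1.2600e+05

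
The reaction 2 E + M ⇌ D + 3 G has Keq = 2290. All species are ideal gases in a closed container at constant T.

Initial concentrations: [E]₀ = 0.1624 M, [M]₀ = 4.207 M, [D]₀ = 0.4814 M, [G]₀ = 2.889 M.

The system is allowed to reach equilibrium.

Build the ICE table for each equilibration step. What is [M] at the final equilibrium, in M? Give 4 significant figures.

[M]_eq = 4.146 M

Q₀ = 104.6 vs Keq = 2290 ⇒ Q<K, forward
Step 1:
                  E         M         D         G
  Initial    0.1624     4.207    0.4814     2.889
  Change    -0.1217  -0.06086   0.06086    0.1826
  Equil     0.04068     4.146    0.5423     3.072
  solve Keq expr → x = 0.06086; check Q = 2290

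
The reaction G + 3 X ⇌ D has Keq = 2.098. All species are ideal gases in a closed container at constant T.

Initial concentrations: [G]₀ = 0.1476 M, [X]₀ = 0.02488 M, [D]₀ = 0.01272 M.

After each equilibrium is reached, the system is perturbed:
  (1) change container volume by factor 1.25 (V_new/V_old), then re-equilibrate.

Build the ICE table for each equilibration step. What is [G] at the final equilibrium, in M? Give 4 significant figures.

[G]_eq = 0.1282 M

Q₀ = 5596 vs Keq = 2.098 ⇒ Q>K, reverse
Step 1:
                  G         X         D
  init       0.1476   0.02488   0.01272
  Δ         0.01264   0.03791  -0.01264
  eq         0.1602   0.06279 8.3223e-05
  solve Keq expr → x = -0.01264; check Q = 2.098
Then change container volume by factor 1.25 (V_new/V_old).
Step 2:
                  G         X         D
  init       0.1282   0.05023 6.6579e-05
  Δ       3.2284e-05 9.6853e-05 -3.2284e-05
  eq         0.1282   0.05033 3.4295e-05
  solve Keq expr → x = -3.2284e-05; check Q = 2.098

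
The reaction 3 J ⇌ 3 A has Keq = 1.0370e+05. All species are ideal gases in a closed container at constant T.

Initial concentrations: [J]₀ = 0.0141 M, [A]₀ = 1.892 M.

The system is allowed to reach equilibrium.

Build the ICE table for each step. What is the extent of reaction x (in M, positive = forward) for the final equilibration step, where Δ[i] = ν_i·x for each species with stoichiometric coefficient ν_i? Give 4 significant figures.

Q₀ = 2.4161e+06 vs Keq = 1.0370e+05 ⇒ Q>K, reverse
Step 1:
                    J           A
  init         0.0141       1.892
  Δ           0.02563    -0.02563
  eq          0.03973       1.866
  solve Keq expr → x = -0.008542; check Q = 1.0370e+05

x = -0.008542 M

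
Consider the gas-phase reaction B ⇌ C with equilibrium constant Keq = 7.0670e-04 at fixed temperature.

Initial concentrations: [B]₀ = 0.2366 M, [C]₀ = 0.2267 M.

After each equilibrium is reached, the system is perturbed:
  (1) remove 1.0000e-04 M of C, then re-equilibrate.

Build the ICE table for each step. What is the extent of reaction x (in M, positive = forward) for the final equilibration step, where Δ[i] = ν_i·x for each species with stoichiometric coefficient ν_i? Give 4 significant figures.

x = 9.9929e-05 M

Q₀ = 0.9582 vs Keq = 7.0670e-04 ⇒ Q>K, reverse
Step 1:
                    B           C
  I            0.2366      0.2267
  C            0.2264     -0.2264
  E             0.463  3.2718e-04
  solve Keq expr → x = -0.2264; check Q = 7.0670e-04
Then remove 1.0000e-04 M of C.
Step 2:
                    B           C
  I             0.463  2.2718e-04
  C       -9.9929e-05  9.9929e-05
  E            0.4629  3.2711e-04
  solve Keq expr → x = 9.9929e-05; check Q = 7.0670e-04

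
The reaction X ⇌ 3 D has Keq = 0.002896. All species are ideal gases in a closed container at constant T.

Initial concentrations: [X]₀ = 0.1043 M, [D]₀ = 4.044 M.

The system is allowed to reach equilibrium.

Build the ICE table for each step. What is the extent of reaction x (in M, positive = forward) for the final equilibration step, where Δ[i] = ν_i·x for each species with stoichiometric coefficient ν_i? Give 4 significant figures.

Q₀ = 634.1 vs Keq = 0.002896 ⇒ Q>K, reverse
Step 1:
                   X          D
  init        0.1043      4.044
  Δ            1.295     -3.885
  eq           1.399     0.1594
  solve Keq expr → x = -1.295; check Q = 0.002896

x = -1.295 M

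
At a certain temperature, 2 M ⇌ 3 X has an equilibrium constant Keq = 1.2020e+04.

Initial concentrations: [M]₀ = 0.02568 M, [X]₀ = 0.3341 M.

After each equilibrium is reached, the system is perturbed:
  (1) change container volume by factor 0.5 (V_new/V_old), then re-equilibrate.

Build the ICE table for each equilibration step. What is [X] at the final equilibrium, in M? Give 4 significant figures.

Q₀ = 56.55 vs Keq = 1.2020e+04 ⇒ Q<K, forward
Step 1:
                    M           X
  Initial     0.02568      0.3341
  Change     -0.02363     0.03545
  Equil      0.002049      0.3695
  solve Keq expr → x = 0.01182; check Q = 1.2020e+04
Then change container volume by factor 0.5 (V_new/V_old).
Step 2:
                    M           X
  Initial    0.004098      0.7391
  Change     0.001668   -0.002502
  Equil      0.005766      0.7366
  solve Keq expr → x = -8.3404e-04; check Q = 1.2020e+04

[X]_eq = 0.7366 M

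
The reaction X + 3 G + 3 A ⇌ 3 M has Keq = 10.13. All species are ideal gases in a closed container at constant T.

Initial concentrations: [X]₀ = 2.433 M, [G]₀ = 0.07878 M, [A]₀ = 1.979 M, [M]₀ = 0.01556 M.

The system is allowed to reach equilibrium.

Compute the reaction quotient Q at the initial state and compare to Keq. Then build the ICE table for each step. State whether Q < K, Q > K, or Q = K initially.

Q₀ = 4.0860e-04 vs Keq = 10.13 ⇒ Q<K, forward
Step 1:
                   X          G          A          M
  init         2.433    0.07878      1.979    0.01556
  Δ         -0.02146   -0.06439   -0.06439    0.06439
  eq           2.412    0.01439      1.915    0.07995
  solve Keq expr → x = 0.02146; check Q = 10.13

Q₀ = 4.0860e-04; Q < K (proceeds forward)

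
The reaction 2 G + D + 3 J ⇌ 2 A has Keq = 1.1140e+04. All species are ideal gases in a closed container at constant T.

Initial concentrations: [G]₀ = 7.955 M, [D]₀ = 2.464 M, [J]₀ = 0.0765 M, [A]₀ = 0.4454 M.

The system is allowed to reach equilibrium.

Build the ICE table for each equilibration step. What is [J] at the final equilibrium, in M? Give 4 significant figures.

Q₀ = 2.842 vs Keq = 1.1140e+04 ⇒ Q<K, forward
Step 1:
                  G         D         J         A
  Initial     7.955     2.464    0.0765    0.4454
  Change   -0.04751  -0.02376  -0.07127   0.04751
  Equil       7.907      2.44  0.005229    0.4929
  solve Keq expr → x = 0.02376; check Q = 1.1140e+04

[J]_eq = 0.005229 M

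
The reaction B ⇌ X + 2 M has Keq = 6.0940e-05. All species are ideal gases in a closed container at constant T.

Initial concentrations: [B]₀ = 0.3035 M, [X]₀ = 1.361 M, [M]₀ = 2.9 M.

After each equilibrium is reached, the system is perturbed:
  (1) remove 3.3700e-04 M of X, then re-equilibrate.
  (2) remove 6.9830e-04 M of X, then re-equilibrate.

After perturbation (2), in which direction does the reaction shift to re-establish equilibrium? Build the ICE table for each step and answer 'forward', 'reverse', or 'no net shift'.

Q₀ = 37.71 vs Keq = 6.0940e-05 ⇒ Q>K, reverse
Step 1:
                  B         X         M
  I          0.3035     1.361       2.9
  C           1.358    -1.358    -2.716
  E           1.662  0.002991     0.184
  solve Keq expr → x = -1.358; check Q = 6.0940e-05
Then remove 3.3700e-04 M of X.
Step 2:
                  B         X         M
  I           1.662  0.002654     0.184
  C       -3.1599e-04 3.1599e-04 6.3198e-04
  E           1.661   0.00297    0.1846
  solve Keq expr → x = 3.1599e-04; check Q = 6.0940e-05
Then remove 6.9830e-04 M of X.
Step 3:
                  B         X         M
  I           1.661  0.002272    0.1846
  C       -6.5541e-04 6.5541e-04  0.001311
  E           1.661  0.002927    0.1859
  solve Keq expr → x = 6.5541e-04; check Q = 6.0940e-05

Direction: forward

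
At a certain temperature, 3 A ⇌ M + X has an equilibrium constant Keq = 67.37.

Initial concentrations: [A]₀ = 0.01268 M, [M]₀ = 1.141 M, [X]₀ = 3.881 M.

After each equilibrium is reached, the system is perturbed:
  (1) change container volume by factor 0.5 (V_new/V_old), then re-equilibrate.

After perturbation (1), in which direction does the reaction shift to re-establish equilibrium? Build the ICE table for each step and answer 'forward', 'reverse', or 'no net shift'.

Direction: forward

Q₀ = 2.1721e+06 vs Keq = 67.37 ⇒ Q>K, reverse
Step 1:
                   A          M          X
  init       0.01268      1.141      3.881
  Δ           0.3716    -0.1239    -0.1239
  eq          0.3842      1.017      3.757
  solve Keq expr → x = -0.1239; check Q = 67.37
Then change container volume by factor 0.5 (V_new/V_old).
Step 2:
                   A          M          X
  init        0.7685      2.034      7.514
  Δ          -0.1521    0.05071    0.05071
  eq          0.6163      2.085      7.565
  solve Keq expr → x = 0.05071; check Q = 67.37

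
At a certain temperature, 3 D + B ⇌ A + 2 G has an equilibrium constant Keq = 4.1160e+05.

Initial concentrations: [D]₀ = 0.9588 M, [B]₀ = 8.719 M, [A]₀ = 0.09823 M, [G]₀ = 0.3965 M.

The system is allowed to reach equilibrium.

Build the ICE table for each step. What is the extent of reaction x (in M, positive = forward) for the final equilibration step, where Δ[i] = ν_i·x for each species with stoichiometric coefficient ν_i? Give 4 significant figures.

x = 0.3179 M

Q₀ = 0.002009 vs Keq = 4.1160e+05 ⇒ Q<K, forward
Step 1:
                    D           B           A           G
  Initial      0.9588       8.719     0.09823      0.3965
  Change      -0.9538     -0.3179      0.3179      0.6358
  Equil      0.005043       8.401      0.4161       1.032
  solve Keq expr → x = 0.3179; check Q = 4.1160e+05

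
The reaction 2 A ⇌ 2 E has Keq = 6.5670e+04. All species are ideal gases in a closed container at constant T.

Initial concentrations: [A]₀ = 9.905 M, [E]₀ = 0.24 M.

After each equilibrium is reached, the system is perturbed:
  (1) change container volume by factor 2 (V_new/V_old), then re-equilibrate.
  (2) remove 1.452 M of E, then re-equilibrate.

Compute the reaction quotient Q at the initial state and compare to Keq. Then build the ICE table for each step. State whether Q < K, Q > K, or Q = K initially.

Q₀ = 5.8710e-04 vs Keq = 6.5670e+04 ⇒ Q<K, forward
Step 1:
                   A          E
  Initial      9.905       0.24
  Change      -9.866      9.866
  Equil      0.03943      10.11
  solve Keq expr → x = 4.933; check Q = 6.5670e+04
Then change container volume by factor 2 (V_new/V_old).
Step 2:
                   A          E
  Initial    0.01972      5.053
  Change           0          0
  Equil      0.01972      5.053
  solve Keq expr → x = 0; check Q = 6.5670e+04
Then remove 1.452 M of E.
Step 3:
                   A          E
  Initial    0.01972      3.601
  Change   -0.005644   0.005644
  Equil      0.01407      3.606
  solve Keq expr → x = 0.002822; check Q = 6.5670e+04

Q₀ = 5.8710e-04; Q < K (proceeds forward)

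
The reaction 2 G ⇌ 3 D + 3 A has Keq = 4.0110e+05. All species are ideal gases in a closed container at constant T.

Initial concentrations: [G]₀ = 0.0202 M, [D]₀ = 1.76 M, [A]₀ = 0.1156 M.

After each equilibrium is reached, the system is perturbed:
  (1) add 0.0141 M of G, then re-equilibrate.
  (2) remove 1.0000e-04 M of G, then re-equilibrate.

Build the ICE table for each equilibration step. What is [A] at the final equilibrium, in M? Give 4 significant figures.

Q₀ = 20.64 vs Keq = 4.0110e+05 ⇒ Q<K, forward
Step 1:
                   G          D          A
  I           0.0202       1.76     0.1156
  C         -0.01999    0.02998    0.02998
  E       2.1005e-04       1.79     0.1456
  solve Keq expr → x = 0.009995; check Q = 4.0110e+05
Then add 0.0141 M of G.
Step 2:
                   G          D          A
  I          0.01431       1.79     0.1456
  C         -0.01405    0.02107    0.02107
  E       2.6182e-04      1.811     0.1667
  solve Keq expr → x = 0.007024; check Q = 4.0110e+05
Then remove 1.0000e-04 M of G.
Step 3:
                   G          D          A
  I       1.6182e-04      1.811     0.1667
  C       9.9616e-05 -1.4942e-04 -1.4942e-04
  E       2.6144e-04      1.811     0.1665
  solve Keq expr → x = -4.9808e-05; check Q = 4.0110e+05

[A]_eq = 0.1665 M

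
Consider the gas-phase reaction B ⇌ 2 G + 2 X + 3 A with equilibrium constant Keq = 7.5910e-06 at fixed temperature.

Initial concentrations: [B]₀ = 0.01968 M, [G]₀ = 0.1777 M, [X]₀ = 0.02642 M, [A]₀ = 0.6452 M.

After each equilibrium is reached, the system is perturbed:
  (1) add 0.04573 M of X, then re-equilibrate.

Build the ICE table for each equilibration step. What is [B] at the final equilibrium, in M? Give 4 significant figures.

Q₀ = 3.0081e-04 vs Keq = 7.5910e-06 ⇒ Q>K, reverse
Step 1:
                  B         G         X         A
  I         0.01968    0.1777   0.02642    0.6452
  C         0.01008  -0.02016  -0.02016  -0.03025
  E         0.02976    0.1575  0.006257     0.615
  solve Keq expr → x = -0.01008; check Q = 7.5910e-06
Then add 0.04573 M of X.
Step 2:
                  B         G         X         A
  I         0.02976    0.1575   0.05199     0.615
  C         0.01973  -0.03946  -0.03946  -0.05919
  E         0.04949    0.1181   0.01253    0.5558
  solve Keq expr → x = -0.01973; check Q = 7.5910e-06

[B]_eq = 0.04949 M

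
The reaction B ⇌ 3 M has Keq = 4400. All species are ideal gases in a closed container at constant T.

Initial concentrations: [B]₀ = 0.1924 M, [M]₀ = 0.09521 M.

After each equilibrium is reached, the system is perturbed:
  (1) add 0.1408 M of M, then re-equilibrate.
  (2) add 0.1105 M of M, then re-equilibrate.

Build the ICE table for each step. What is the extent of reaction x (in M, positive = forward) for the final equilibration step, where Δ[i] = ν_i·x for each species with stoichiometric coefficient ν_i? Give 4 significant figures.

Q₀ = 0.004486 vs Keq = 4400 ⇒ Q<K, forward
Step 1:
                  B         M
  Initial    0.1924   0.09521
  Change    -0.1923     0.577
  Equil   6.9032e-05    0.6722
  solve Keq expr → x = 0.1923; check Q = 4400
Then add 0.1408 M of M.
Step 2:
                  B         M
  Initial 6.9032e-05     0.813
  Change  5.3027e-05 -1.5908e-04
  Equil   1.2206e-04    0.8128
  solve Keq expr → x = -5.3027e-05; check Q = 4400
Then add 0.1105 M of M.
Step 3:
                  B         M
  Initial 1.2206e-04    0.9233
  Change  5.6754e-05 -1.7026e-04
  Equil   1.7881e-04    0.9232
  solve Keq expr → x = -5.6754e-05; check Q = 4400

x = -5.6754e-05 M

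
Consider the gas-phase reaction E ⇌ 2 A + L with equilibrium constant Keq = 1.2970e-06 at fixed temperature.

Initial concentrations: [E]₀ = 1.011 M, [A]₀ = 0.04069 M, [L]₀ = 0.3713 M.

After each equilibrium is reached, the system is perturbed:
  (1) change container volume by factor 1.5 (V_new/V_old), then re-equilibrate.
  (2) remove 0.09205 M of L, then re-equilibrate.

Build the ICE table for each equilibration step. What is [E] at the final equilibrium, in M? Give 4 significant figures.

Q₀ = 6.0806e-04 vs Keq = 1.2970e-06 ⇒ Q>K, reverse
Step 1:
                    E           A           L
  init          1.011     0.04069      0.3713
  Δ           0.01937    -0.03874    -0.01937
  eq             1.03    0.001949      0.3519
  solve Keq expr → x = -0.01937; check Q = 1.2970e-06
Then change container volume by factor 1.5 (V_new/V_old).
Step 2:
                    E           A           L
  init         0.6869    0.001299      0.2346
  Δ       -3.2388e-04  6.4775e-04  3.2388e-04
  eq           0.6866    0.001947      0.2349
  solve Keq expr → x = 3.2388e-04; check Q = 1.2970e-06
Then remove 0.09205 M of L.
Step 3:
                    E           A           L
  init         0.6866    0.001947      0.1429
  Δ       -2.7332e-04  5.4664e-04  2.7332e-04
  eq           0.6863    0.002494      0.1432
  solve Keq expr → x = 2.7332e-04; check Q = 1.2970e-06

[E]_eq = 0.6863 M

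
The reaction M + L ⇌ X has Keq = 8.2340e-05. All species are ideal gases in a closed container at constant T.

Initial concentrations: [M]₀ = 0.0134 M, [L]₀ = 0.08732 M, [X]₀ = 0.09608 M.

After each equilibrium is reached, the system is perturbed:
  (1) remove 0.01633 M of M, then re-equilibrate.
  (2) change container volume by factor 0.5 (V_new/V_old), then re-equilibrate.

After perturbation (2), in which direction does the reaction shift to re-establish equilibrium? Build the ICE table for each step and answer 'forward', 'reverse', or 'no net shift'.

Direction: forward

Q₀ = 82.11 vs Keq = 8.2340e-05 ⇒ Q>K, reverse
Step 1:
                    M           L           X
  init         0.0134     0.08732     0.09608
  Δ           0.09608     0.09608    -0.09608
  eq           0.1095      0.1834  1.6532e-06
  solve Keq expr → x = -0.09608; check Q = 8.2340e-05
Then remove 0.01633 M of M.
Step 2:
                    M           L           X
  init        0.09315      0.1834  1.6532e-06
  Δ        2.4659e-07  2.4659e-07 -2.4659e-07
  eq          0.09315      0.1834  1.4066e-06
  solve Keq expr → x = -2.4659e-07; check Q = 8.2340e-05
Then change container volume by factor 0.5 (V_new/V_old).
Step 3:
                    M           L           X
  init         0.1863      0.3668  2.8133e-06
  Δ       -2.8132e-06 -2.8132e-06  2.8132e-06
  eq           0.1863      0.3668  5.6264e-06
  solve Keq expr → x = 2.8132e-06; check Q = 8.2340e-05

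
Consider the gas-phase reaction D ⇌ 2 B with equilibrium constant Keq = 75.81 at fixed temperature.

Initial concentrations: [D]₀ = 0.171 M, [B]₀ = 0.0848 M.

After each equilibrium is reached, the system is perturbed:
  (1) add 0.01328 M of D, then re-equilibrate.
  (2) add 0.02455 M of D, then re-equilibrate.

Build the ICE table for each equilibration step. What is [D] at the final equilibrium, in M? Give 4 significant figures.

Q₀ = 0.04205 vs Keq = 75.81 ⇒ Q<K, forward
Step 1:
                  D         B
  I           0.171    0.0848
  C         -0.1686    0.3373
  E         0.00235    0.4221
  solve Keq expr → x = 0.1686; check Q = 75.81
Then add 0.01328 M of D.
Step 2:
                  D         B
  I         0.01563    0.4221
  C        -0.01298   0.02596
  E        0.002648    0.4481
  solve Keq expr → x = 0.01298; check Q = 75.81
Then add 0.02455 M of D.
Step 3:
                  D         B
  I          0.0272    0.4481
  C        -0.02395   0.04791
  E        0.003245     0.496
  solve Keq expr → x = 0.02395; check Q = 75.81

[D]_eq = 0.003245 M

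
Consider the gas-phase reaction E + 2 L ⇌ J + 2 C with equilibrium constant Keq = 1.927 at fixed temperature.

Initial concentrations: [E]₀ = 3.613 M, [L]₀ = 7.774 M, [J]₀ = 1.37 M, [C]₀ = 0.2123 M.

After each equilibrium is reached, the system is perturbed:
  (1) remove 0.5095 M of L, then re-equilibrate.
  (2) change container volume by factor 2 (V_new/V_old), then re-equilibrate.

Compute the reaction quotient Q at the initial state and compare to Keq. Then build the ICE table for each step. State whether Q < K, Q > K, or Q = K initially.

Q₀ = 2.8279e-04 vs Keq = 1.927 ⇒ Q<K, forward
Step 1:
                    E           L           J           C
  init          3.613       7.774        1.37      0.2123
  Δ            -1.897      -3.793       1.897       3.793
  eq            1.716       3.981       3.267       4.006
  solve Keq expr → x = 1.897; check Q = 1.927
Then remove 0.5095 M of L.
Step 2:
                    E           L           J           C
  init          1.716       3.471       3.267       4.006
  Δ            0.0906      0.1812     -0.0906     -0.1812
  eq            1.807       3.652       3.176       3.824
  solve Keq expr → x = -0.0906; check Q = 1.927
Then change container volume by factor 2 (V_new/V_old).
Step 3:
                    E           L           J           C
  init         0.9035       1.826       1.588       1.912
  Δ                 0           0           0           0
  eq           0.9035       1.826       1.588       1.912
  solve Keq expr → x = 0; check Q = 1.927

Q₀ = 2.8279e-04; Q < K (proceeds forward)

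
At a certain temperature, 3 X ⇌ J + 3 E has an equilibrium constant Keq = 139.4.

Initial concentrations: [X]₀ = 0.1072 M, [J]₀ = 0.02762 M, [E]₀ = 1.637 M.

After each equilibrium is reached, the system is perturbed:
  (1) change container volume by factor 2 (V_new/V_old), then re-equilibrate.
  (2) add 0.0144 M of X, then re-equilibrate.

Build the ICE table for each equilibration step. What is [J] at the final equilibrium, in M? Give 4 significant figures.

Q₀ = 98.35 vs Keq = 139.4 ⇒ Q<K, forward
Step 1:
                    X           J           E
  init         0.1072     0.02762       1.637
  Δ         -0.008216    0.002739    0.008216
  eq          0.09898     0.03036       1.645
  solve Keq expr → x = 0.002739; check Q = 139.4
Then change container volume by factor 2 (V_new/V_old).
Step 2:
                    X           J           E
  init        0.04949     0.01518      0.8226
  Δ         -0.007718    0.002573    0.007718
  eq          0.04177     0.01775      0.8303
  solve Keq expr → x = 0.002573; check Q = 139.4
Then add 0.0144 M of X.
Step 3:
                    X           J           E
  init        0.05617     0.01775      0.8303
  Δ          -0.01109    0.003696     0.01109
  eq          0.04509     0.02145      0.8414
  solve Keq expr → x = 0.003696; check Q = 139.4

[J]_eq = 0.02145 M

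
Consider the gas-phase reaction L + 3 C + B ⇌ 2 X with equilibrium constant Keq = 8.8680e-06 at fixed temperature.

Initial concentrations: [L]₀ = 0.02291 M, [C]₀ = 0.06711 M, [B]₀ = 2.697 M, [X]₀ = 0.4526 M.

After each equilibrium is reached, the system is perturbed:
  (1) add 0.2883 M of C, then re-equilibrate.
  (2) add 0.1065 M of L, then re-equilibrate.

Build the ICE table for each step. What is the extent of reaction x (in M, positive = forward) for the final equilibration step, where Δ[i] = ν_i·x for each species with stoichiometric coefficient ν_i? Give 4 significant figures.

Q₀ = 1.0969e+04 vs Keq = 8.8680e-06 ⇒ Q>K, reverse
Step 1:
                   L          C          B          X
  Initial    0.02291    0.06711      2.697     0.4526
  Change      0.2255     0.6765     0.2255     -0.451
  Equil       0.2484     0.7436      2.922   0.001627
  solve Keq expr → x = -0.2255; check Q = 8.8680e-06
Then add 0.2883 M of C.
Step 2:
                   L          C          B          X
  Initial     0.2484      1.032      2.922   0.001627
  Change  -5.1188e-04  -0.001536 -5.1188e-04   0.001024
  Equil       0.2479       1.03      2.922   0.002651
  solve Keq expr → x = 5.1188e-04; check Q = 8.8680e-06
Then add 0.1065 M of L.
Step 3:
                   L          C          B          X
  Initial     0.3544       1.03      2.922   0.002651
  Change  -2.5690e-04 -7.7071e-04 -2.5690e-04 5.1381e-04
  Equil       0.3541       1.03      2.922   0.003164
  solve Keq expr → x = 2.5690e-04; check Q = 8.8680e-06

x = 2.5690e-04 M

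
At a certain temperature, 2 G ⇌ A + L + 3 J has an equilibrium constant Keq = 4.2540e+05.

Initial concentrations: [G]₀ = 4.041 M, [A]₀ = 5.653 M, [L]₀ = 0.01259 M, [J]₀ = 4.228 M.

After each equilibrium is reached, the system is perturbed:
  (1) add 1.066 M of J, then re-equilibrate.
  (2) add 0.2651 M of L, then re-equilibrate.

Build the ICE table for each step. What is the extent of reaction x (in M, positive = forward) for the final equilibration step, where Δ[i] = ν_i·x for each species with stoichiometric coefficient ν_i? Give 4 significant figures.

Q₀ = 0.3294 vs Keq = 4.2540e+05 ⇒ Q<K, forward
Step 1:
                   G          A          L          J
  Initial      4.041      5.653    0.01259      4.228
  Change      -3.855      1.927      1.927      5.782
  Equil       0.1862       7.58       1.94      10.01
  solve Keq expr → x = 1.927; check Q = 4.2540e+05
Then add 1.066 M of J.
Step 2:
                   G          A          L          J
  Initial     0.1862       7.58       1.94      11.08
  Change     0.02829   -0.01415   -0.01415   -0.04244
  Equil       0.2145      7.566      1.926      11.03
  solve Keq expr → x = -0.01415; check Q = 4.2540e+05
Then add 0.2651 M of L.
Step 3:
                   G          A          L          J
  Initial     0.2145      7.566      2.191      11.03
  Change     0.01323  -0.006613  -0.006613   -0.01984
  Equil       0.2277       7.56      2.184      11.01
  solve Keq expr → x = -0.006613; check Q = 4.2540e+05

x = -0.006613 M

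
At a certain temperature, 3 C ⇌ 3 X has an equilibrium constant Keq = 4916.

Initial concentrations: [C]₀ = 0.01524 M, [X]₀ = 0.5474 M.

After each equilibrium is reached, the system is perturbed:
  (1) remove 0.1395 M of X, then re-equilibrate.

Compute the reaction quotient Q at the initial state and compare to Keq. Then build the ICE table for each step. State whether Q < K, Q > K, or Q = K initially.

Q₀ = 4.6340e+04; Q > K (proceeds reverse)

Q₀ = 4.6340e+04 vs Keq = 4916 ⇒ Q>K, reverse
Step 1:
                  C         X
  I         0.01524    0.5474
  C         0.01601  -0.01601
  E         0.03125    0.5314
  solve Keq expr → x = -0.005337; check Q = 4916
Then remove 0.1395 M of X.
Step 2:
                  C         X
  I         0.03125    0.3919
  C       -0.007749  0.007749
  E          0.0235    0.3996
  solve Keq expr → x = 0.002583; check Q = 4916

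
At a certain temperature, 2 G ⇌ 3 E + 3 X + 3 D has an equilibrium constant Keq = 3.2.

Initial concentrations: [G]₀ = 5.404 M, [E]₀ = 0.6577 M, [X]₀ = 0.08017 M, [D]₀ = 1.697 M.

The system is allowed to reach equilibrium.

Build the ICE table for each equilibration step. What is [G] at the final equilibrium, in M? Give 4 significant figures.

Q₀ = 2.4532e-05 vs Keq = 3.2 ⇒ Q<K, forward
Step 1:
                    G           E           X           D
  Initial       5.404      0.6577     0.08017       1.697
  Change      -0.6178      0.9267      0.9267      0.9267
  Equil         4.786       1.584       1.007       2.624
  solve Keq expr → x = 0.3089; check Q = 3.2

[G]_eq = 4.786 M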